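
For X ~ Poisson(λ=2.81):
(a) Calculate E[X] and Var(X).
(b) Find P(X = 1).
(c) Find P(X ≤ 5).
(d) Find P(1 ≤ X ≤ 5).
(a) E[X] = 2.8100, Var(X) = 2.8100
(b) P(X = 1) = 0.169176
(c) P(X ≤ 5) = 0.934014
(d) P(1 ≤ X ≤ 5) = 0.873809

We have X ~ Poisson(λ=2.81).

(a) Moments:
E[X] = 2.8100
Var(X) = 2.8100
σ = √Var(X) = 1.6763

(b) Point probability using PMF:
P(X = 1) = 0.169176

(c) Cumulative probability using CDF:
P(X ≤ 5) = F(5) = 0.934014

(d) Range probability:
P(1 ≤ X ≤ 5) = P(X ≤ 5) - P(X ≤ 0)
                   = F(5) - F(0)
                   = 0.934014 - 0.060205
                   = 0.873809

This means approximately 87.4% of outcomes fall in the interval [1, 5].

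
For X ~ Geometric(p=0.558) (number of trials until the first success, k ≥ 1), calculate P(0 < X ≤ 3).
0.913649

We have X ~ Geometric(p=0.558) (number of trials until the first success, k ≥ 1).

To find P(0 < X ≤ 3), we use:
P(0 < X ≤ 3) = P(X ≤ 3) - P(X ≤ 0)
                 = F(3) - F(0)
                 = 0.913649 - 0.000000
                 = 0.913649

So there's approximately a 91.4% chance that X falls in this range.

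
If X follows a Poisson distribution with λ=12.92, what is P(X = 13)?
0.109913

We have X ~ Poisson(λ=12.92).

For a Poisson distribution, the PMF gives us the probability of each outcome.

Using the PMF formula:
P(X = 13) = 0.109913

Rounded to 4 decimal places: 0.1099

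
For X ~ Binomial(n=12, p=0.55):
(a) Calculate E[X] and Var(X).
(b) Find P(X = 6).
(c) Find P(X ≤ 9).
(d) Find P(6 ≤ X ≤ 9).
(a) E[X] = 6.6000, Var(X) = 2.9700
(b) P(X = 6) = 0.212385
(c) P(X ≤ 9) = 0.957858
(d) P(6 ≤ X ≤ 9) = 0.697173

We have X ~ Binomial(n=12, p=0.55).

(a) Moments:
E[X] = 6.6000
Var(X) = 2.9700
σ = √Var(X) = 1.7234

(b) Point probability using PMF:
P(X = 6) = 0.212385

(c) Cumulative probability using CDF:
P(X ≤ 9) = F(9) = 0.957858

(d) Range probability:
P(6 ≤ X ≤ 9) = P(X ≤ 9) - P(X ≤ 5)
                   = F(9) - F(5)
                   = 0.957858 - 0.260685
                   = 0.697173

This means approximately 69.7% of outcomes fall in the interval [6, 9].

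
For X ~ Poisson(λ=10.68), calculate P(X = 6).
0.047406

We have X ~ Poisson(λ=10.68).

For a Poisson distribution, the PMF gives us the probability of each outcome.

Using the PMF formula:
P(X = 6) = 0.047406

Rounded to 4 decimal places: 0.0474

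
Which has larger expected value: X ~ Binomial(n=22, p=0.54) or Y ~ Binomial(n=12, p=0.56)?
X has larger mean (11.8800 > 6.7200)

Compute the expected value for each distribution:

X ~ Binomial(n=22, p=0.54):
E[X] = 11.8800

Y ~ Binomial(n=12, p=0.56):
E[Y] = 6.7200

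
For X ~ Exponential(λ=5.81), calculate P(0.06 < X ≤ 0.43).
0.623451

We have X ~ Exponential(λ=5.81).

To find P(0.06 < X ≤ 0.43), we use:
P(0.06 < X ≤ 0.43) = P(X ≤ 0.43) - P(X ≤ 0.06)
                 = F(0.43) - F(0.06)
                 = 0.917775 - 0.294325
                 = 0.623451

So there's approximately a 62.3% chance that X falls in this range.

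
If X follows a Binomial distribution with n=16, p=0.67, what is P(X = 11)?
0.208773

We have X ~ Binomial(n=16, p=0.67).

For a Binomial distribution, the PMF gives us the probability of each outcome.

Using the PMF formula:
P(X = 11) = 0.208773

Rounded to 4 decimal places: 0.2088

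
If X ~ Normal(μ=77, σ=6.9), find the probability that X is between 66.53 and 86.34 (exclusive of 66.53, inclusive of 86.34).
0.847488

We have X ~ Normal(μ=77, σ=6.9).

To find P(66.53 < X ≤ 86.34), we use:
P(66.53 < X ≤ 86.34) = P(X ≤ 86.34) - P(X ≤ 66.53)
                 = F(86.34) - F(66.53)
                 = 0.912072 - 0.064584
                 = 0.847488

So there's approximately a 84.7% chance that X falls in this range.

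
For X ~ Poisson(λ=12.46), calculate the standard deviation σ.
3.5299

We have X ~ Poisson(λ=12.46).

For a Poisson distribution with λ=12.46:
σ = √Var(X) = 3.5299

The standard deviation is the square root of the variance.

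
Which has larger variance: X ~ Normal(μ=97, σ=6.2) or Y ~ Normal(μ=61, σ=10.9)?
Y has larger variance (118.8100 > 38.4400)

Compute the variance for each distribution:

X ~ Normal(μ=97, σ=6.2):
Var(X) = 38.4400

Y ~ Normal(μ=61, σ=10.9):
Var(Y) = 118.8100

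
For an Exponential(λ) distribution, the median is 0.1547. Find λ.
λ = 4.4806

For X ~ Exponential(λ), the CDF is F(x) = 1 - e^(-λx).
The median m satisfies F(m) = 0.5:
1 - e^(-λm) = 0.5
e^(-λm) = 0.5
λm = ln(2)
m = ln(2) / λ

Given m = 0.1547:
λ = ln(2) / 0.1547 = 0.693147 / 0.1547 = 4.4806

Verification: ln(2) / 4.4806 = 0.1547 ✓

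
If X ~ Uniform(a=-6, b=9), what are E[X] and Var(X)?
E[X] = 1.5000, Var(X) = 18.7500

We have X ~ Uniform(a=-6, b=9).

For a Uniform distribution with a=-6, b=9:

Expected value:
E[X] = 1.5000

Variance:
Var(X) = 18.7500

Standard deviation:
σ = √Var(X) = 4.3301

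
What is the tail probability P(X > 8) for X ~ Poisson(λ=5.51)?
0.106494

We have X ~ Poisson(λ=5.51).

P(X > 8) = 1 - P(X ≤ 8)
                = 1 - F(8)
                = 1 - 0.893506
                = 0.106494

So there's approximately a 10.6% chance that X exceeds 8.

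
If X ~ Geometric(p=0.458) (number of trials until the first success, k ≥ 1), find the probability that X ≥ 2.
0.542000

We have X ~ Geometric(p=0.458) (number of trials until the first success, k ≥ 1).

For discrete distributions, P(X ≥ 2) = 1 - P(X ≤ 1).

P(X ≤ 1) = 0.458000
P(X ≥ 2) = 1 - 0.458000 = 0.542000

So there's approximately a 54.2% chance that X is at least 2.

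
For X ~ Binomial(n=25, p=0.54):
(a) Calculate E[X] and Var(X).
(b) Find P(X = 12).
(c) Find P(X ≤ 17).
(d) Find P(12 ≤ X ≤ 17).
(a) E[X] = 13.5000, Var(X) = 6.2100
(b) P(X = 12) = 0.132010
(c) P(X ≤ 17) = 0.947691
(d) P(12 ≤ X ≤ 17) = 0.736840

We have X ~ Binomial(n=25, p=0.54).

(a) Moments:
E[X] = 13.5000
Var(X) = 6.2100
σ = √Var(X) = 2.4920

(b) Point probability using PMF:
P(X = 12) = 0.132010

(c) Cumulative probability using CDF:
P(X ≤ 17) = F(17) = 0.947691

(d) Range probability:
P(12 ≤ X ≤ 17) = P(X ≤ 17) - P(X ≤ 11)
                   = F(17) - F(11)
                   = 0.947691 - 0.210851
                   = 0.736840

This means approximately 73.7% of outcomes fall in the interval [12, 17].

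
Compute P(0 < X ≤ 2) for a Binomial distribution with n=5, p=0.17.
0.568642

We have X ~ Binomial(n=5, p=0.17).

To find P(0 < X ≤ 2), we use:
P(0 < X ≤ 2) = P(X ≤ 2) - P(X ≤ 0)
                 = F(2) - F(0)
                 = 0.962546 - 0.393904
                 = 0.568642

So there's approximately a 56.9% chance that X falls in this range.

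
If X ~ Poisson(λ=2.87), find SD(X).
1.6941

We have X ~ Poisson(λ=2.87).

For a Poisson distribution with λ=2.87:
σ = √Var(X) = 1.6941

The standard deviation is the square root of the variance.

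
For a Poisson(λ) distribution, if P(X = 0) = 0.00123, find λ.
λ = 6.7007

For a Poisson(λ) distribution, the PMF at 0 is:
P(X = 0) = λ^0 e^(-λ) / 0! = e^(-λ)

Given P(X = 0) = 0.00123:
e^(-λ) = 0.00123
-λ = ln(0.00123)
λ = -ln(0.00123) = 6.7007

Verification: e^(-6.7007) = 0.00123 ✓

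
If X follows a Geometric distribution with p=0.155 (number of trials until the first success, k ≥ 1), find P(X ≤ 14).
0.905378

We have X ~ Geometric(p=0.155) (number of trials until the first success, k ≥ 1).

The CDF gives us P(X ≤ k).

Using the CDF:
P(X ≤ 14) = 0.905378

This means there's approximately a 90.5% chance that X is at most 14.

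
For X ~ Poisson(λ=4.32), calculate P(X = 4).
0.193006

We have X ~ Poisson(λ=4.32).

For a Poisson distribution, the PMF gives us the probability of each outcome.

Using the PMF formula:
P(X = 4) = 0.193006

Rounded to 4 decimal places: 0.1930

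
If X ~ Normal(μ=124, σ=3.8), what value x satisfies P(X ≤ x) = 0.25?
121.4369

We have X ~ Normal(μ=124, σ=3.8).

We want to find x such that P(X ≤ x) = 0.25.

This is the 25th percentile, which means 25% of values fall below this point.

Using the inverse CDF (quantile function):
x = F⁻¹(0.25) = 121.4369

Verification: P(X ≤ 121.4369) = 0.25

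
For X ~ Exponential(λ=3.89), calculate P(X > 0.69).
0.068283

We have X ~ Exponential(λ=3.89).

P(X > 0.69) = 1 - P(X ≤ 0.69)
                = 1 - F(0.69)
                = 1 - 0.931717
                = 0.068283

So there's approximately a 6.8% chance that X exceeds 0.69.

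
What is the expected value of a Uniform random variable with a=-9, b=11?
1.0000

We have X ~ Uniform(a=-9, b=11).

For a Uniform distribution with a=-9, b=11:
E[X] = 1.0000

This is the expected (average) value of X.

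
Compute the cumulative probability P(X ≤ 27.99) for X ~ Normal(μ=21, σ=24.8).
0.610973

We have X ~ Normal(μ=21, σ=24.8).

The CDF gives us P(X ≤ k).

Using the CDF:
P(X ≤ 27.99) = 0.610973

This means there's approximately a 61.1% chance that X is at most 27.99.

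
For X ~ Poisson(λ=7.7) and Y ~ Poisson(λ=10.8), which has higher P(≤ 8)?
X has higher probability (P(X ≤ 8) = 0.6343 > P(Y ≤ 8) = 0.2502)

Compute P(≤ 8) for each distribution:

X ~ Poisson(λ=7.7):
P(X ≤ 8) = 0.6343

Y ~ Poisson(λ=10.8):
P(Y ≤ 8) = 0.2502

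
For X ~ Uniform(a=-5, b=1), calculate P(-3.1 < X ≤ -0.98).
0.353333

We have X ~ Uniform(a=-5, b=1).

To find P(-3.1 < X ≤ -0.98), we use:
P(-3.1 < X ≤ -0.98) = P(X ≤ -0.98) - P(X ≤ -3.1)
                 = F(-0.98) - F(-3.1)
                 = 0.670000 - 0.316667
                 = 0.353333

So there's approximately a 35.3% chance that X falls in this range.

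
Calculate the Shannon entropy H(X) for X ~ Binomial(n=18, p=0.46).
2.1673 nats

We have X ~ Binomial(n=18, p=0.46).

The Shannon entropy measures the uncertainty or information content of the distribution.

For a Binomial distribution with n=18, p=0.46:
H(X) = 2.1673 nats

(In bits, this would be 3.1268 bits.)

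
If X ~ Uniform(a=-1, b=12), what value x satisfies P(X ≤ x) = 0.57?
6.4100

We have X ~ Uniform(a=-1, b=12).

We want to find x such that P(X ≤ x) = 0.57.

This is the 57th percentile, which means 57% of values fall below this point.

Using the inverse CDF (quantile function):
x = F⁻¹(0.57) = 6.4100

Verification: P(X ≤ 6.4100) = 0.57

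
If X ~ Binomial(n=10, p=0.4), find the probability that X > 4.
0.366897

We have X ~ Binomial(n=10, p=0.4).

P(X > 4) = 1 - P(X ≤ 4)
                = 1 - F(4)
                = 1 - 0.633103
                = 0.366897

So there's approximately a 36.7% chance that X exceeds 4.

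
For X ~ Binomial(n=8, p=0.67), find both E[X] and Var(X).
E[X] = 5.3600, Var(X) = 1.7688

We have X ~ Binomial(n=8, p=0.67).

For a Binomial distribution with n=8, p=0.67:

Expected value:
E[X] = 5.3600

Variance:
Var(X) = 1.7688

Standard deviation:
σ = √Var(X) = 1.3300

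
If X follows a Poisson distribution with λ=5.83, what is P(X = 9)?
0.062997

We have X ~ Poisson(λ=5.83).

For a Poisson distribution, the PMF gives us the probability of each outcome.

Using the PMF formula:
P(X = 9) = 0.062997

Rounded to 4 decimal places: 0.0630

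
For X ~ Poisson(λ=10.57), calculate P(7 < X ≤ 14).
0.710267

We have X ~ Poisson(λ=10.57).

To find P(7 < X ≤ 14), we use:
P(7 < X ≤ 14) = P(X ≤ 14) - P(X ≤ 7)
                 = F(14) - F(7)
                 = 0.883459 - 0.173192
                 = 0.710267

So there's approximately a 71.0% chance that X falls in this range.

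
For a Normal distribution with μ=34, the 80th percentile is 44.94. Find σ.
σ = 12.9987

For X ~ Normal(μ, σ), the p-th percentile satisfies x = μ + z_p × σ,
where z_p = Φ⁻¹(p) is the standard normal quantile.

Step 1: z_{0.8} = Φ⁻¹(0.8) = 0.8416

Step 2: Solve for σ:
44.94 = 34 + 0.8416 × σ
σ = (44.94 - 34) / 0.8416
σ = 10.94 / 0.8416
σ = 12.9987

Verification: μ + z × σ = 34 + 0.8416 × 12.9987 = 44.94 ✓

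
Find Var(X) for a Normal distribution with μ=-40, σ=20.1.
404.0100

We have X ~ Normal(μ=-40, σ=20.1).

For a Normal distribution with μ=-40, σ=20.1:
Var(X) = 404.0100

The variance measures the spread of the distribution around the mean.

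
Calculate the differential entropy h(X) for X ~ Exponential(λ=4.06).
-0.4012 nats

We have X ~ Exponential(λ=4.06).

The differential entropy measures the uncertainty or information content of the distribution.

For an Exponential distribution with λ=4.06:
h(X) = -0.4012 nats

(In bits, this would be -0.5788 bits.)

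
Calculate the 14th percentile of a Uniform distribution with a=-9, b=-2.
-8.0200

We have X ~ Uniform(a=-9, b=-2).

We want to find x such that P(X ≤ x) = 0.14.

This is the 14th percentile, which means 14% of values fall below this point.

Using the inverse CDF (quantile function):
x = F⁻¹(0.14) = -8.0200

Verification: P(X ≤ -8.0200) = 0.14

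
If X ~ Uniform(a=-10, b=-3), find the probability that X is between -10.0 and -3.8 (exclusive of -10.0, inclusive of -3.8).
0.885714

We have X ~ Uniform(a=-10, b=-3).

To find P(-10.0 < X ≤ -3.8), we use:
P(-10.0 < X ≤ -3.8) = P(X ≤ -3.8) - P(X ≤ -10.0)
                 = F(-3.8) - F(-10.0)
                 = 0.885714 - 0.000000
                 = 0.885714

So there's approximately a 88.6% chance that X falls in this range.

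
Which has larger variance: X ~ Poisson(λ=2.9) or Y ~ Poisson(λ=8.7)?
Y has larger variance (8.7000 > 2.9000)

Compute the variance for each distribution:

X ~ Poisson(λ=2.9):
Var(X) = 2.9000

Y ~ Poisson(λ=8.7):
Var(Y) = 8.7000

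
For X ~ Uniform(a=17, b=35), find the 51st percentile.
26.1800

We have X ~ Uniform(a=17, b=35).

We want to find x such that P(X ≤ x) = 0.51.

This is the 51st percentile, which means 51% of values fall below this point.

Using the inverse CDF (quantile function):
x = F⁻¹(0.51) = 26.1800

Verification: P(X ≤ 26.1800) = 0.51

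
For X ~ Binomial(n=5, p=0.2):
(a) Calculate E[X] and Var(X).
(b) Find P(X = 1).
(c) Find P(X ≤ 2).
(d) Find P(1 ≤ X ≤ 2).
(a) E[X] = 1.0000, Var(X) = 0.8000
(b) P(X = 1) = 0.409600
(c) P(X ≤ 2) = 0.942080
(d) P(1 ≤ X ≤ 2) = 0.614400

We have X ~ Binomial(n=5, p=0.2).

(a) Moments:
E[X] = 1.0000
Var(X) = 0.8000
σ = √Var(X) = 0.8944

(b) Point probability using PMF:
P(X = 1) = 0.409600

(c) Cumulative probability using CDF:
P(X ≤ 2) = F(2) = 0.942080

(d) Range probability:
P(1 ≤ X ≤ 2) = P(X ≤ 2) - P(X ≤ 0)
                   = F(2) - F(0)
                   = 0.942080 - 0.327680
                   = 0.614400

This means approximately 61.4% of outcomes fall in the interval [1, 2].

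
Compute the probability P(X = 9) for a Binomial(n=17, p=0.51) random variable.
0.188575

We have X ~ Binomial(n=17, p=0.51).

For a Binomial distribution, the PMF gives us the probability of each outcome.

Using the PMF formula:
P(X = 9) = 0.188575

Rounded to 4 decimal places: 0.1886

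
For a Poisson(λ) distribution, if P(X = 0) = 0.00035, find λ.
λ = 7.9576

For a Poisson(λ) distribution, the PMF at 0 is:
P(X = 0) = λ^0 e^(-λ) / 0! = e^(-λ)

Given P(X = 0) = 0.00035:
e^(-λ) = 0.00035
-λ = ln(0.00035)
λ = -ln(0.00035) = 7.9576

Verification: e^(-7.9576) = 0.00035 ✓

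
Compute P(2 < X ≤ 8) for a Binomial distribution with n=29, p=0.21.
0.822847

We have X ~ Binomial(n=29, p=0.21).

To find P(2 < X ≤ 8), we use:
P(2 < X ≤ 8) = P(X ≤ 8) - P(X ≤ 2)
                 = F(8) - F(2)
                 = 0.863028 - 0.040182
                 = 0.822847

So there's approximately a 82.3% chance that X falls in this range.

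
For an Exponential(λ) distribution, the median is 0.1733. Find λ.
λ = 3.9997

For X ~ Exponential(λ), the CDF is F(x) = 1 - e^(-λx).
The median m satisfies F(m) = 0.5:
1 - e^(-λm) = 0.5
e^(-λm) = 0.5
λm = ln(2)
m = ln(2) / λ

Given m = 0.1733:
λ = ln(2) / 0.1733 = 0.693147 / 0.1733 = 3.9997

Verification: ln(2) / 3.9997 = 0.1733 ✓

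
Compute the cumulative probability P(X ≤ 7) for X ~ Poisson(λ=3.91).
0.954045

We have X ~ Poisson(λ=3.91).

The CDF gives us P(X ≤ k).

Using the CDF:
P(X ≤ 7) = 0.954045

This means there's approximately a 95.4% chance that X is at most 7.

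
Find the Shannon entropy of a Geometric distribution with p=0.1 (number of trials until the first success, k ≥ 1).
3.2508 nats

We have X ~ Geometric(p=0.1) (number of trials until the first success, k ≥ 1).

The Shannon entropy measures the uncertainty or information content of the distribution.

For a Geometric distribution with p=0.1 (number of trials until the first success, k ≥ 1):
H(X) = 3.2508 nats

(In bits, this would be 4.6900 bits.)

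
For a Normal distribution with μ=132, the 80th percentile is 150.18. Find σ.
σ = 21.6012

For X ~ Normal(μ, σ), the p-th percentile satisfies x = μ + z_p × σ,
where z_p = Φ⁻¹(p) is the standard normal quantile.

Step 1: z_{0.8} = Φ⁻¹(0.8) = 0.8416

Step 2: Solve for σ:
150.18 = 132 + 0.8416 × σ
σ = (150.18 - 132) / 0.8416
σ = 18.18 / 0.8416
σ = 21.6012

Verification: μ + z × σ = 132 + 0.8416 × 21.6012 = 150.18 ✓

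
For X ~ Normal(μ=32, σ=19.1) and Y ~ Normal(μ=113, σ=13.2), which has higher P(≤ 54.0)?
X has higher probability (P(X ≤ 54.0) = 0.8753 > P(Y ≤ 54.0) = 0.0000)

Compute P(≤ 54.0) for each distribution:

X ~ Normal(μ=32, σ=19.1):
P(X ≤ 54.0) = 0.8753

Y ~ Normal(μ=113, σ=13.2):
P(Y ≤ 54.0) = 0.0000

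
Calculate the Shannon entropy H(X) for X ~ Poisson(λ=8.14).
2.4563 nats

We have X ~ Poisson(λ=8.14).

The Shannon entropy measures the uncertainty or information content of the distribution.

For a Poisson distribution with λ=8.14:
H(X) = 2.4563 nats

(In bits, this would be 3.5437 bits.)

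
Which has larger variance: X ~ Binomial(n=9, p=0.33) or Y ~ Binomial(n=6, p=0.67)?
X has larger variance (1.9899 > 1.3266)

Compute the variance for each distribution:

X ~ Binomial(n=9, p=0.33):
Var(X) = 1.9899

Y ~ Binomial(n=6, p=0.67):
Var(Y) = 1.3266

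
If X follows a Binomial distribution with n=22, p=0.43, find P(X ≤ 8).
0.343316

We have X ~ Binomial(n=22, p=0.43).

The CDF gives us P(X ≤ k).

Using the CDF:
P(X ≤ 8) = 0.343316

This means there's approximately a 34.3% chance that X is at most 8.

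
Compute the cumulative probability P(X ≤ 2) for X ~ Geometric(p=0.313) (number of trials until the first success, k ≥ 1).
0.528031

We have X ~ Geometric(p=0.313) (number of trials until the first success, k ≥ 1).

The CDF gives us P(X ≤ k).

Using the CDF:
P(X ≤ 2) = 0.528031

This means there's approximately a 52.8% chance that X is at most 2.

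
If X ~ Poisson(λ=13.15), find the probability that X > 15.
0.249814

We have X ~ Poisson(λ=13.15).

P(X > 15) = 1 - P(X ≤ 15)
                = 1 - F(15)
                = 1 - 0.750186
                = 0.249814

So there's approximately a 25.0% chance that X exceeds 15.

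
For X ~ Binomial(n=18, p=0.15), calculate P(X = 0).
0.053646

We have X ~ Binomial(n=18, p=0.15).

For a Binomial distribution, the PMF gives us the probability of each outcome.

Using the PMF formula:
P(X = 0) = 0.053646

Rounded to 4 decimal places: 0.0536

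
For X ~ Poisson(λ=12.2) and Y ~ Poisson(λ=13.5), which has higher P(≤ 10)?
X has higher probability (P(X ≤ 10) = 0.3266 > P(Y ≤ 10) = 0.2112)

Compute P(≤ 10) for each distribution:

X ~ Poisson(λ=12.2):
P(X ≤ 10) = 0.3266

Y ~ Poisson(λ=13.5):
P(Y ≤ 10) = 0.2112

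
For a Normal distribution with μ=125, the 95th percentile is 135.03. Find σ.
σ = 6.0978

For X ~ Normal(μ, σ), the p-th percentile satisfies x = μ + z_p × σ,
where z_p = Φ⁻¹(p) is the standard normal quantile.

Step 1: z_{0.95} = Φ⁻¹(0.95) = 1.6449

Step 2: Solve for σ:
135.03 = 125 + 1.6449 × σ
σ = (135.03 - 125) / 1.6449
σ = 10.03 / 1.6449
σ = 6.0978

Verification: μ + z × σ = 125 + 1.6449 × 6.0978 = 135.03 ✓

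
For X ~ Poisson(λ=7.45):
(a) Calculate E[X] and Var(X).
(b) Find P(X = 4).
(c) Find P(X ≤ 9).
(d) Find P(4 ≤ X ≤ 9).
(a) E[X] = 7.4500, Var(X) = 7.4500
(b) P(X = 4) = 0.074631
(c) P(X ≤ 9) = 0.782101
(d) P(4 ≤ X ≤ 9) = 0.720981

We have X ~ Poisson(λ=7.45).

(a) Moments:
E[X] = 7.4500
Var(X) = 7.4500
σ = √Var(X) = 2.7295

(b) Point probability using PMF:
P(X = 4) = 0.074631

(c) Cumulative probability using CDF:
P(X ≤ 9) = F(9) = 0.782101

(d) Range probability:
P(4 ≤ X ≤ 9) = P(X ≤ 9) - P(X ≤ 3)
                   = F(9) - F(3)
                   = 0.782101 - 0.061119
                   = 0.720981

This means approximately 72.1% of outcomes fall in the interval [4, 9].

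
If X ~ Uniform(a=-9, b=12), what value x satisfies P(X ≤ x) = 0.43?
0.0300

We have X ~ Uniform(a=-9, b=12).

We want to find x such that P(X ≤ x) = 0.43.

This is the 43rd percentile, which means 43% of values fall below this point.

Using the inverse CDF (quantile function):
x = F⁻¹(0.43) = 0.0300

Verification: P(X ≤ 0.0300) = 0.43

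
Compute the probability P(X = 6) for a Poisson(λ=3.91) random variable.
0.099457

We have X ~ Poisson(λ=3.91).

For a Poisson distribution, the PMF gives us the probability of each outcome.

Using the PMF formula:
P(X = 6) = 0.099457

Rounded to 4 decimal places: 0.0995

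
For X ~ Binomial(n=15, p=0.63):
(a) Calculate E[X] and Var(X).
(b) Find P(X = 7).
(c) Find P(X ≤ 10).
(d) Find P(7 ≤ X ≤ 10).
(a) E[X] = 9.4500, Var(X) = 3.4965
(b) P(X = 7) = 0.089032
(c) P(X ≤ 10) = 0.706175
(d) P(7 ≤ X ≤ 10) = 0.646490

We have X ~ Binomial(n=15, p=0.63).

(a) Moments:
E[X] = 9.4500
Var(X) = 3.4965
σ = √Var(X) = 1.8699

(b) Point probability using PMF:
P(X = 7) = 0.089032

(c) Cumulative probability using CDF:
P(X ≤ 10) = F(10) = 0.706175

(d) Range probability:
P(7 ≤ X ≤ 10) = P(X ≤ 10) - P(X ≤ 6)
                   = F(10) - F(6)
                   = 0.706175 - 0.059685
                   = 0.646490

This means approximately 64.6% of outcomes fall in the interval [7, 10].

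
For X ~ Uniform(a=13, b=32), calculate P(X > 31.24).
0.040000

We have X ~ Uniform(a=13, b=32).

P(X > 31.24) = 1 - P(X ≤ 31.24)
                = 1 - F(31.24)
                = 1 - 0.960000
                = 0.040000

So there's approximately a 4.0% chance that X exceeds 31.24.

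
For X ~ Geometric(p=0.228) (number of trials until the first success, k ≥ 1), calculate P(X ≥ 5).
0.355197

We have X ~ Geometric(p=0.228) (number of trials until the first success, k ≥ 1).

For discrete distributions, P(X ≥ 5) = 1 - P(X ≤ 4).

P(X ≤ 4) = 0.644803
P(X ≥ 5) = 1 - 0.644803 = 0.355197

So there's approximately a 35.5% chance that X is at least 5.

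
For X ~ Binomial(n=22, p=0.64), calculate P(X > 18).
0.019630

We have X ~ Binomial(n=22, p=0.64).

P(X > 18) = 1 - P(X ≤ 18)
                = 1 - F(18)
                = 1 - 0.980370
                = 0.019630

So there's approximately a 2.0% chance that X exceeds 18.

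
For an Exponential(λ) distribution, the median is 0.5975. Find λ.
λ = 1.1601

For X ~ Exponential(λ), the CDF is F(x) = 1 - e^(-λx).
The median m satisfies F(m) = 0.5:
1 - e^(-λm) = 0.5
e^(-λm) = 0.5
λm = ln(2)
m = ln(2) / λ

Given m = 0.5975:
λ = ln(2) / 0.5975 = 0.693147 / 0.5975 = 1.1601

Verification: ln(2) / 1.1601 = 0.5975 ✓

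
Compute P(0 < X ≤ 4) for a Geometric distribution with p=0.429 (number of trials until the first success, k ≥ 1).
0.893697

We have X ~ Geometric(p=0.429) (number of trials until the first success, k ≥ 1).

To find P(0 < X ≤ 4), we use:
P(0 < X ≤ 4) = P(X ≤ 4) - P(X ≤ 0)
                 = F(4) - F(0)
                 = 0.893697 - 0.000000
                 = 0.893697

So there's approximately a 89.4% chance that X falls in this range.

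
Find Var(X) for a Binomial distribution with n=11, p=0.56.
2.7104

We have X ~ Binomial(n=11, p=0.56).

For a Binomial distribution with n=11, p=0.56:
Var(X) = 2.7104

The variance measures the spread of the distribution around the mean.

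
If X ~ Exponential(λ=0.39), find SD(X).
2.5641

We have X ~ Exponential(λ=0.39).

For an Exponential distribution with λ=0.39:
σ = √Var(X) = 2.5641

The standard deviation is the square root of the variance.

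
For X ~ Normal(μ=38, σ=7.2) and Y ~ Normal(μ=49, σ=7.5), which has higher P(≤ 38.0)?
X has higher probability (P(X ≤ 38.0) = 0.5000 > P(Y ≤ 38.0) = 0.0712)

Compute P(≤ 38.0) for each distribution:

X ~ Normal(μ=38, σ=7.2):
P(X ≤ 38.0) = 0.5000

Y ~ Normal(μ=49, σ=7.5):
P(Y ≤ 38.0) = 0.0712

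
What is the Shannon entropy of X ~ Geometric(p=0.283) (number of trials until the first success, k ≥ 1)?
2.1052 nats

We have X ~ Geometric(p=0.283) (number of trials until the first success, k ≥ 1).

The Shannon entropy measures the uncertainty or information content of the distribution.

For a Geometric distribution with p=0.283 (number of trials until the first success, k ≥ 1):
H(X) = 2.1052 nats

(In bits, this would be 3.0371 bits.)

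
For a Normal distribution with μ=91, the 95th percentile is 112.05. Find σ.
σ = 12.7975

For X ~ Normal(μ, σ), the p-th percentile satisfies x = μ + z_p × σ,
where z_p = Φ⁻¹(p) is the standard normal quantile.

Step 1: z_{0.95} = Φ⁻¹(0.95) = 1.6449

Step 2: Solve for σ:
112.05 = 91 + 1.6449 × σ
σ = (112.05 - 91) / 1.6449
σ = 21.05 / 1.6449
σ = 12.7975

Verification: μ + z × σ = 91 + 1.6449 × 12.7975 = 112.05 ✓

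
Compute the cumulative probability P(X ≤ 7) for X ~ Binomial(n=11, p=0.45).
0.939037

We have X ~ Binomial(n=11, p=0.45).

The CDF gives us P(X ≤ k).

Using the CDF:
P(X ≤ 7) = 0.939037

This means there's approximately a 93.9% chance that X is at most 7.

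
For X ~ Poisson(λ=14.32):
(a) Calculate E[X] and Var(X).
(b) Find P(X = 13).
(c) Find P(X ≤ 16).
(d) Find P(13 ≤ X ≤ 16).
(a) E[X] = 14.3200, Var(X) = 14.3200
(b) P(X = 13) = 0.103248
(c) P(X ≤ 16) = 0.727616
(d) P(13 ≤ X ≤ 16) = 0.399911

We have X ~ Poisson(λ=14.32).

(a) Moments:
E[X] = 14.3200
Var(X) = 14.3200
σ = √Var(X) = 3.7842

(b) Point probability using PMF:
P(X = 13) = 0.103248

(c) Cumulative probability using CDF:
P(X ≤ 16) = F(16) = 0.727616

(d) Range probability:
P(13 ≤ X ≤ 16) = P(X ≤ 16) - P(X ≤ 12)
                   = F(16) - F(12)
                   = 0.727616 - 0.327705
                   = 0.399911

This means approximately 40.0% of outcomes fall in the interval [13, 16].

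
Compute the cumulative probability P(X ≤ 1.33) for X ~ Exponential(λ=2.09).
0.937943

We have X ~ Exponential(λ=2.09).

The CDF gives us P(X ≤ k).

Using the CDF:
P(X ≤ 1.33) = 0.937943

This means there's approximately a 93.8% chance that X is at most 1.33.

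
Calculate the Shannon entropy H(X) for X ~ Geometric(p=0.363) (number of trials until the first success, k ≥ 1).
1.8048 nats

We have X ~ Geometric(p=0.363) (number of trials until the first success, k ≥ 1).

The Shannon entropy measures the uncertainty or information content of the distribution.

For a Geometric distribution with p=0.363 (number of trials until the first success, k ≥ 1):
H(X) = 1.8048 nats

(In bits, this would be 2.6037 bits.)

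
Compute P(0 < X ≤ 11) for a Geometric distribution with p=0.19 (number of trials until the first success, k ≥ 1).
0.901523

We have X ~ Geometric(p=0.19) (number of trials until the first success, k ≥ 1).

To find P(0 < X ≤ 11), we use:
P(0 < X ≤ 11) = P(X ≤ 11) - P(X ≤ 0)
                 = F(11) - F(0)
                 = 0.901523 - 0.000000
                 = 0.901523

So there's approximately a 90.2% chance that X falls in this range.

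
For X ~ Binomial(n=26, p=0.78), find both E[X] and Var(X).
E[X] = 20.2800, Var(X) = 4.4616

We have X ~ Binomial(n=26, p=0.78).

For a Binomial distribution with n=26, p=0.78:

Expected value:
E[X] = 20.2800

Variance:
Var(X) = 4.4616

Standard deviation:
σ = √Var(X) = 2.1122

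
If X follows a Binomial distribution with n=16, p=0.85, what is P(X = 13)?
0.228511

We have X ~ Binomial(n=16, p=0.85).

For a Binomial distribution, the PMF gives us the probability of each outcome.

Using the PMF formula:
P(X = 13) = 0.228511

Rounded to 4 decimal places: 0.2285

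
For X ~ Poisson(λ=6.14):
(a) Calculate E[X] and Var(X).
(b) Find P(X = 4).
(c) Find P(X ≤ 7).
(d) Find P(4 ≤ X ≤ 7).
(a) E[X] = 6.1400, Var(X) = 6.1400
(b) P(X = 4) = 0.127613
(c) P(X ≤ 7) = 0.724491
(d) P(4 ≤ X ≤ 7) = 0.585349

We have X ~ Poisson(λ=6.14).

(a) Moments:
E[X] = 6.1400
Var(X) = 6.1400
σ = √Var(X) = 2.4779

(b) Point probability using PMF:
P(X = 4) = 0.127613

(c) Cumulative probability using CDF:
P(X ≤ 7) = F(7) = 0.724491

(d) Range probability:
P(4 ≤ X ≤ 7) = P(X ≤ 7) - P(X ≤ 3)
                   = F(7) - F(3)
                   = 0.724491 - 0.139141
                   = 0.585349

This means approximately 58.5% of outcomes fall in the interval [4, 7].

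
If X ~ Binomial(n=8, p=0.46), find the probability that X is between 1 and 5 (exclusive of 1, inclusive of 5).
0.845310

We have X ~ Binomial(n=8, p=0.46).

To find P(1 < X ≤ 5), we use:
P(1 < X ≤ 5) = P(X ≤ 5) - P(X ≤ 1)
                 = F(5) - F(1)
                 = 0.901812 - 0.056503
                 = 0.845310

So there's approximately a 84.5% chance that X falls in this range.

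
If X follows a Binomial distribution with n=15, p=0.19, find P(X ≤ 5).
0.950971

We have X ~ Binomial(n=15, p=0.19).

The CDF gives us P(X ≤ k).

Using the CDF:
P(X ≤ 5) = 0.950971

This means there's approximately a 95.1% chance that X is at most 5.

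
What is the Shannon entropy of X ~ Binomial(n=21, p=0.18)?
1.9701 nats

We have X ~ Binomial(n=21, p=0.18).

The Shannon entropy measures the uncertainty or information content of the distribution.

For a Binomial distribution with n=21, p=0.18:
H(X) = 1.9701 nats

(In bits, this would be 2.8423 bits.)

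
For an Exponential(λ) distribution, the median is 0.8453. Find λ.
λ = 0.8200

For X ~ Exponential(λ), the CDF is F(x) = 1 - e^(-λx).
The median m satisfies F(m) = 0.5:
1 - e^(-λm) = 0.5
e^(-λm) = 0.5
λm = ln(2)
m = ln(2) / λ

Given m = 0.8453:
λ = ln(2) / 0.8453 = 0.693147 / 0.8453 = 0.8200

Verification: ln(2) / 0.8200 = 0.8453 ✓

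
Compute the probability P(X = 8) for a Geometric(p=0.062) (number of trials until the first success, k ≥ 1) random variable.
0.039611

We have X ~ Geometric(p=0.062) (number of trials until the first success, k ≥ 1).

For a Geometric distribution, the PMF gives us the probability of each outcome.

Using the PMF formula:
P(X = 8) = 0.039611

Rounded to 4 decimal places: 0.0396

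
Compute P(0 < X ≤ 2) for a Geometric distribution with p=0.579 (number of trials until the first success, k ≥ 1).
0.822759

We have X ~ Geometric(p=0.579) (number of trials until the first success, k ≥ 1).

To find P(0 < X ≤ 2), we use:
P(0 < X ≤ 2) = P(X ≤ 2) - P(X ≤ 0)
                 = F(2) - F(0)
                 = 0.822759 - 0.000000
                 = 0.822759

So there's approximately a 82.3% chance that X falls in this range.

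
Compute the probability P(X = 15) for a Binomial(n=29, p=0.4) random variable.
0.065260

We have X ~ Binomial(n=29, p=0.4).

For a Binomial distribution, the PMF gives us the probability of each outcome.

Using the PMF formula:
P(X = 15) = 0.065260

Rounded to 4 decimal places: 0.0653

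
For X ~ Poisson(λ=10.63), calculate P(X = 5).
0.027349

We have X ~ Poisson(λ=10.63).

For a Poisson distribution, the PMF gives us the probability of each outcome.

Using the PMF formula:
P(X = 5) = 0.027349

Rounded to 4 decimal places: 0.0273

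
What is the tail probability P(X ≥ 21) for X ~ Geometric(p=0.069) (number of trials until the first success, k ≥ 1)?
0.239328

We have X ~ Geometric(p=0.069) (number of trials until the first success, k ≥ 1).

For discrete distributions, P(X ≥ 21) = 1 - P(X ≤ 20).

P(X ≤ 20) = 0.760672
P(X ≥ 21) = 1 - 0.760672 = 0.239328

So there's approximately a 23.9% chance that X is at least 21.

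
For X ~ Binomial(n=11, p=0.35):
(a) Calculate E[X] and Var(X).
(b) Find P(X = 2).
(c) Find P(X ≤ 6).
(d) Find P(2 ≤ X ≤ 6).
(a) E[X] = 3.8500, Var(X) = 2.5025
(b) P(X = 2) = 0.139547
(c) P(X ≤ 6) = 0.949857
(d) P(2 ≤ X ≤ 6) = 0.889275

We have X ~ Binomial(n=11, p=0.35).

(a) Moments:
E[X] = 3.8500
Var(X) = 2.5025
σ = √Var(X) = 1.5819

(b) Point probability using PMF:
P(X = 2) = 0.139547

(c) Cumulative probability using CDF:
P(X ≤ 6) = F(6) = 0.949857

(d) Range probability:
P(2 ≤ X ≤ 6) = P(X ≤ 6) - P(X ≤ 1)
                   = F(6) - F(1)
                   = 0.949857 - 0.060582
                   = 0.889275

This means approximately 88.9% of outcomes fall in the interval [2, 6].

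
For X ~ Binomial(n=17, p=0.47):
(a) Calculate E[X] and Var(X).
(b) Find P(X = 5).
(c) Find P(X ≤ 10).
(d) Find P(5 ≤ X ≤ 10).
(a) E[X] = 7.9900, Var(X) = 4.2347
(b) P(X = 5) = 0.069719
(c) P(X ≤ 10) = 0.888751
(d) P(5 ≤ X ≤ 10) = 0.846243

We have X ~ Binomial(n=17, p=0.47).

(a) Moments:
E[X] = 7.9900
Var(X) = 4.2347
σ = √Var(X) = 2.0578

(b) Point probability using PMF:
P(X = 5) = 0.069719

(c) Cumulative probability using CDF:
P(X ≤ 10) = F(10) = 0.888751

(d) Range probability:
P(5 ≤ X ≤ 10) = P(X ≤ 10) - P(X ≤ 4)
                   = F(10) - F(4)
                   = 0.888751 - 0.042508
                   = 0.846243

This means approximately 84.6% of outcomes fall in the interval [5, 10].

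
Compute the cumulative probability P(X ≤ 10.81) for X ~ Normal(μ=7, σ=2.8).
0.913198

We have X ~ Normal(μ=7, σ=2.8).

The CDF gives us P(X ≤ k).

Using the CDF:
P(X ≤ 10.81) = 0.913198

This means there's approximately a 91.3% chance that X is at most 10.81.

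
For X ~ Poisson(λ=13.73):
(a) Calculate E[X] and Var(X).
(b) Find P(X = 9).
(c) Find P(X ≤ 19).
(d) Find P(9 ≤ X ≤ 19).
(a) E[X] = 13.7300, Var(X) = 13.7300
(b) P(X = 9) = 0.052049
(c) P(X ≤ 19) = 0.933998
(d) P(9 ≤ X ≤ 19) = 0.863235

We have X ~ Poisson(λ=13.73).

(a) Moments:
E[X] = 13.7300
Var(X) = 13.7300
σ = √Var(X) = 3.7054

(b) Point probability using PMF:
P(X = 9) = 0.052049

(c) Cumulative probability using CDF:
P(X ≤ 19) = F(19) = 0.933998

(d) Range probability:
P(9 ≤ X ≤ 19) = P(X ≤ 19) - P(X ≤ 8)
                   = F(19) - F(8)
                   = 0.933998 - 0.070763
                   = 0.863235

This means approximately 86.3% of outcomes fall in the interval [9, 19].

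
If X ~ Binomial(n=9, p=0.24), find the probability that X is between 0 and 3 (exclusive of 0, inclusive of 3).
0.767865

We have X ~ Binomial(n=9, p=0.24).

To find P(0 < X ≤ 3), we use:
P(0 < X ≤ 3) = P(X ≤ 3) - P(X ≤ 0)
                 = F(3) - F(0)
                 = 0.852455 - 0.084591
                 = 0.767865

So there's approximately a 76.8% chance that X falls in this range.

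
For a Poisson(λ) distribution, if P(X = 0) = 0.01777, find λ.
λ = 4.0302

For a Poisson(λ) distribution, the PMF at 0 is:
P(X = 0) = λ^0 e^(-λ) / 0! = e^(-λ)

Given P(X = 0) = 0.01777:
e^(-λ) = 0.01777
-λ = ln(0.01777)
λ = -ln(0.01777) = 4.0302

Verification: e^(-4.0302) = 0.01777 ✓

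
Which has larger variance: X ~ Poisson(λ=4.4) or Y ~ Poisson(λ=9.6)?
Y has larger variance (9.6000 > 4.4000)

Compute the variance for each distribution:

X ~ Poisson(λ=4.4):
Var(X) = 4.4000

Y ~ Poisson(λ=9.6):
Var(Y) = 9.6000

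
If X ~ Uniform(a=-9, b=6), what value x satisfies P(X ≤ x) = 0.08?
-7.8000

We have X ~ Uniform(a=-9, b=6).

We want to find x such that P(X ≤ x) = 0.08.

This is the 8th percentile, which means 8% of values fall below this point.

Using the inverse CDF (quantile function):
x = F⁻¹(0.08) = -7.8000

Verification: P(X ≤ -7.8000) = 0.08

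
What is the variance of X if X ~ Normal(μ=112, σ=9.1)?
82.8100

We have X ~ Normal(μ=112, σ=9.1).

For a Normal distribution with μ=112, σ=9.1:
Var(X) = 82.8100

The variance measures the spread of the distribution around the mean.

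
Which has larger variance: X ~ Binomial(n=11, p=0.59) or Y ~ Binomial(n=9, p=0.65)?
X has larger variance (2.6609 > 2.0475)

Compute the variance for each distribution:

X ~ Binomial(n=11, p=0.59):
Var(X) = 2.6609

Y ~ Binomial(n=9, p=0.65):
Var(Y) = 2.0475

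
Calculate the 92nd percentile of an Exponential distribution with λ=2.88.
0.8770

We have X ~ Exponential(λ=2.88).

We want to find x such that P(X ≤ x) = 0.92.

This is the 92nd percentile, which means 92% of values fall below this point.

Using the inverse CDF (quantile function):
x = F⁻¹(0.92) = 0.8770

Verification: P(X ≤ 0.8770) = 0.92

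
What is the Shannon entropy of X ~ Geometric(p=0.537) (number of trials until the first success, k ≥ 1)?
1.2857 nats

We have X ~ Geometric(p=0.537) (number of trials until the first success, k ≥ 1).

The Shannon entropy measures the uncertainty or information content of the distribution.

For a Geometric distribution with p=0.537 (number of trials until the first success, k ≥ 1):
H(X) = 1.2857 nats

(In bits, this would be 1.8548 bits.)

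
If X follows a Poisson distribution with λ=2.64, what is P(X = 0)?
0.071361

We have X ~ Poisson(λ=2.64).

For a Poisson distribution, the PMF gives us the probability of each outcome.

Using the PMF formula:
P(X = 0) = 0.071361

Rounded to 4 decimal places: 0.0714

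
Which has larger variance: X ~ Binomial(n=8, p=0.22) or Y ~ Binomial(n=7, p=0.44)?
Y has larger variance (1.7248 > 1.3728)

Compute the variance for each distribution:

X ~ Binomial(n=8, p=0.22):
Var(X) = 1.3728

Y ~ Binomial(n=7, p=0.44):
Var(Y) = 1.7248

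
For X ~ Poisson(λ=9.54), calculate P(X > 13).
0.104350

We have X ~ Poisson(λ=9.54).

P(X > 13) = 1 - P(X ≤ 13)
                = 1 - F(13)
                = 1 - 0.895650
                = 0.104350

So there's approximately a 10.4% chance that X exceeds 13.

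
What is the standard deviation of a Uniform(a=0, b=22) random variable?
6.3509

We have X ~ Uniform(a=0, b=22).

For a Uniform distribution with a=0, b=22:
σ = √Var(X) = 6.3509

The standard deviation is the square root of the variance.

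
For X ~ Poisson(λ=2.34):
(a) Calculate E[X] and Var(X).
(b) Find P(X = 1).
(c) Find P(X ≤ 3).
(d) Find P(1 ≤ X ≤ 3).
(a) E[X] = 2.3400, Var(X) = 2.3400
(b) P(X = 1) = 0.225407
(c) P(X ≤ 3) = 0.791166
(d) P(1 ≤ X ≤ 3) = 0.694839

We have X ~ Poisson(λ=2.34).

(a) Moments:
E[X] = 2.3400
Var(X) = 2.3400
σ = √Var(X) = 1.5297

(b) Point probability using PMF:
P(X = 1) = 0.225407

(c) Cumulative probability using CDF:
P(X ≤ 3) = F(3) = 0.791166

(d) Range probability:
P(1 ≤ X ≤ 3) = P(X ≤ 3) - P(X ≤ 0)
                   = F(3) - F(0)
                   = 0.791166 - 0.096328
                   = 0.694839

This means approximately 69.5% of outcomes fall in the interval [1, 3].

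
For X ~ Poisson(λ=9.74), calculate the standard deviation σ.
3.1209

We have X ~ Poisson(λ=9.74).

For a Poisson distribution with λ=9.74:
σ = √Var(X) = 3.1209

The standard deviation is the square root of the variance.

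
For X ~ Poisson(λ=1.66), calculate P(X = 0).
0.190139

We have X ~ Poisson(λ=1.66).

For a Poisson distribution, the PMF gives us the probability of each outcome.

Using the PMF formula:
P(X = 0) = 0.190139

Rounded to 4 decimal places: 0.1901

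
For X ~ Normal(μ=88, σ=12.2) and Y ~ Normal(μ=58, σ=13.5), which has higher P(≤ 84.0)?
Y has higher probability (P(Y ≤ 84.0) = 0.9729 > P(X ≤ 84.0) = 0.3715)

Compute P(≤ 84.0) for each distribution:

X ~ Normal(μ=88, σ=12.2):
P(X ≤ 84.0) = 0.3715

Y ~ Normal(μ=58, σ=13.5):
P(Y ≤ 84.0) = 0.9729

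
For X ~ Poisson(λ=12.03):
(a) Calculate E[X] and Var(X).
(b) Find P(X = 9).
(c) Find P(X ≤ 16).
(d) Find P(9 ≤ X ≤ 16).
(a) E[X] = 12.0300, Var(X) = 12.0300
(b) P(X = 9) = 0.086709
(c) P(X ≤ 16) = 0.897072
(d) P(9 ≤ X ≤ 16) = 0.744000

We have X ~ Poisson(λ=12.03).

(a) Moments:
E[X] = 12.0300
Var(X) = 12.0300
σ = √Var(X) = 3.4684

(b) Point probability using PMF:
P(X = 9) = 0.086709

(c) Cumulative probability using CDF:
P(X ≤ 16) = F(16) = 0.897072

(d) Range probability:
P(9 ≤ X ≤ 16) = P(X ≤ 16) - P(X ≤ 8)
                   = F(16) - F(8)
                   = 0.897072 - 0.153072
                   = 0.744000

This means approximately 74.4% of outcomes fall in the interval [9, 16].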